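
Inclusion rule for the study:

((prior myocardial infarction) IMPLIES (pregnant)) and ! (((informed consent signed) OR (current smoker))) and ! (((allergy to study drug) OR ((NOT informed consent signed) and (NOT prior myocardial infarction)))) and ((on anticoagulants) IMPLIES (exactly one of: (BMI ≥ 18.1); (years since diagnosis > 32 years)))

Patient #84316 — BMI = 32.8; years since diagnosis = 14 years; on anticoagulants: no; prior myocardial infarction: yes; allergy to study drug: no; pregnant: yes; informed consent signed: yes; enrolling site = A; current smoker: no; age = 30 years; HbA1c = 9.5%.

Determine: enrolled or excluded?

Excluded

Atomic conditions:
  prior myocardial infarction: yes → true
  pregnant: yes → true
  informed consent signed: yes → true
  current smoker: no → false
  allergy to study drug: no → false
  NOT informed consent signed: yes → false
  NOT prior myocardial infarction: yes → false
  on anticoagulants: no → false
  BMI ≥ 18.1: 32.8 ≥ 18.1 is true
  years since diagnosis > 32 years: 14 > 32 is false
Combine:
[1] true → true = true
[2.1] true OR false = true
[2] NOT true = false
[3.1.2] false AND false = false
[3.1] false OR false = false
[3] NOT false = true
[4.2] exactly-one(true, false) = true
[4] false → true (antecedent false ⇒ implication holds) = true
[root] true AND false AND true AND true = false
Overall: false → excluded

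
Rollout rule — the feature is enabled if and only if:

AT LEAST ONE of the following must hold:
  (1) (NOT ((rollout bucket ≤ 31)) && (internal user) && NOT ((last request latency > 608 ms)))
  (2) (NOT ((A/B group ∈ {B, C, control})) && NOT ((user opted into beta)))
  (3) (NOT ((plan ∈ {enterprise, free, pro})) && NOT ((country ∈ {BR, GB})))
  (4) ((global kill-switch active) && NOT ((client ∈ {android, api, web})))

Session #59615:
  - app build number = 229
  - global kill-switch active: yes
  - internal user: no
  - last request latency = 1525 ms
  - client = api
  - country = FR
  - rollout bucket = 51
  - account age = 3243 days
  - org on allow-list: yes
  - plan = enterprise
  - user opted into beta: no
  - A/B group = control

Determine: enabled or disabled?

Disabled

Atomic conditions:
  rollout bucket ≤ 31: 51 ≤ 31 is false
  internal user: no → false
  last request latency > 608 ms: 1525 > 608 is true
  A/B group ∈ {B, C, control}: control is in the set → true
  user opted into beta: no → false
  plan ∈ {enterprise, free, pro}: enterprise is in the set → true
  country ∈ {BR, GB}: FR is not in the set → false
  global kill-switch active: yes → true
  client ∈ {android, api, web}: api is in the set → true
Combine:
[1.1] NOT false = true
[1.3] NOT true = false
[1] true AND false AND false = false
[2.1] NOT true = false
[2.2] NOT false = true
[2] false AND true = false
[3.1] NOT true = false
[3.2] NOT false = true
[3] false AND true = false
[4.2] NOT true = false
[4] true AND false = false
[root] false OR false OR false OR false = false
Overall: false → disabled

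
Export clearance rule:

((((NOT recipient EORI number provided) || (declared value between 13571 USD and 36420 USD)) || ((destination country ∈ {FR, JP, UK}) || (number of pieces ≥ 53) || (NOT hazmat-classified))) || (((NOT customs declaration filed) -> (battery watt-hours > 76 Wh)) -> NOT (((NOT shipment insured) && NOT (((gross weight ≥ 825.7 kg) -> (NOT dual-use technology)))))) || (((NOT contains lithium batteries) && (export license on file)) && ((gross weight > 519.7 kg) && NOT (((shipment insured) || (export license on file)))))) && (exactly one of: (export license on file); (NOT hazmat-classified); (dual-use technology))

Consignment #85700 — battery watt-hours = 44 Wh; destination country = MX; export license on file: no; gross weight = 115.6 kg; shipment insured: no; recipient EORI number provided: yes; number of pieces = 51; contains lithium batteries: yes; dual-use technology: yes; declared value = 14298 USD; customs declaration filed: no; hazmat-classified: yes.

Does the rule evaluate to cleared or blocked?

Cleared

Atomic conditions:
  NOT recipient EORI number provided: yes → false
  declared value between 13571 USD and 36420 USD: 14298 in [13571, 36420] is true
  destination country ∈ {FR, JP, UK}: MX is not in the set → false
  number of pieces ≥ 53: 51 ≥ 53 is false
  NOT hazmat-classified: yes → false
  NOT customs declaration filed: no → true
  battery watt-hours > 76 Wh: 44 > 76 is false
  NOT shipment insured: no → true
  gross weight ≥ 825.7 kg: 115.6 ≥ 825.7 is false
  NOT dual-use technology: yes → false
  NOT contains lithium batteries: yes → false
  export license on file: no → false
  gross weight > 519.7 kg: 115.6 > 519.7 is false
  shipment insured: no → false
  dual-use technology: yes → true
Combine:
[1.1.1] false OR true = true
[1.1.2] false OR false OR false = false
[1.1] true OR false = true
[1.2.1] true → false = false
[1.2.2.1.2.1] false → false (antecedent false ⇒ implication holds) = true
[1.2.2.1.2] NOT true = false
[1.2.2.1] true AND false = false
[1.2.2] NOT false = true
[1.2] false → true (antecedent false ⇒ implication holds) = true
[1.3.1] false AND false = false
[1.3.2.2.1] false OR false = false
[1.3.2.2] NOT false = true
[1.3.2] false AND true = false
[1.3] false AND false = false
[1] true OR true OR false = true
[2] exactly-one(false, false, true) = true
[root] true AND true = true
Overall: true → cleared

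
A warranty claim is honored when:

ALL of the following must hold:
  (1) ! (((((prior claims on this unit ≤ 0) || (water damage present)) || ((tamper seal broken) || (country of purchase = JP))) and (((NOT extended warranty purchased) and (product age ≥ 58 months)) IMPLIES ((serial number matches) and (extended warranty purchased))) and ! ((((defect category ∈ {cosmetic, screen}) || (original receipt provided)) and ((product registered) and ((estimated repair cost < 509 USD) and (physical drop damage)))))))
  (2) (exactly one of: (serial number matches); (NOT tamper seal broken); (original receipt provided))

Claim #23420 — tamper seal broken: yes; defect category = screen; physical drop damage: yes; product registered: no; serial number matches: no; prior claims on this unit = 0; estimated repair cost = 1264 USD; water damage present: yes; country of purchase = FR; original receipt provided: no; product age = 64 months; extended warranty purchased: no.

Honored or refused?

Atomic conditions:
  prior claims on this unit ≤ 0: 0 ≤ 0 is true
  water damage present: yes → true
  tamper seal broken: yes → true
  country of purchase = JP: FR == JP is false
  NOT extended warranty purchased: no → true
  product age ≥ 58 months: 64 ≥ 58 is true
  serial number matches: no → false
  extended warranty purchased: no → false
  defect category ∈ {cosmetic, screen}: screen is in the set → true
  original receipt provided: no → false
  product registered: no → false
  estimated repair cost < 509 USD: 1264 < 509 is false
  physical drop damage: yes → true
  NOT tamper seal broken: yes → false
Combine:
[1.1.1.1] true OR true = true
[1.1.1.2] true OR false = true
[1.1.1] true OR true = true
[1.1.2.1] true AND true = true
[1.1.2.2] false AND false = false
[1.1.2] true → false = false
[1.1.3.1.1] true OR false = true
[1.1.3.1.2.2] false AND true = false
[1.1.3.1.2] false AND false = false
[1.1.3.1] true AND false = false
[1.1.3] NOT false = true
[1.1] true AND false AND true = false
[1] NOT false = true
[2] exactly-one(false, false, false) = false
[root] true AND false = false
Overall: false → refused

Refused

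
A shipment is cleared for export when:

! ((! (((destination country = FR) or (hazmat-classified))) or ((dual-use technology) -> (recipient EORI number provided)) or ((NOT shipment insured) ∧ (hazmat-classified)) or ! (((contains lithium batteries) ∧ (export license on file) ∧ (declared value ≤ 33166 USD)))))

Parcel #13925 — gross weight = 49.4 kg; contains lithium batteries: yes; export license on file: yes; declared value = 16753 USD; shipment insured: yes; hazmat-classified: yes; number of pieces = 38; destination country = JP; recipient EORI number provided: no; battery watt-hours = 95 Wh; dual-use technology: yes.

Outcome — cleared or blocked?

Cleared

Atomic conditions:
  destination country = FR: JP == FR is false
  hazmat-classified: yes → true
  dual-use technology: yes → true
  recipient EORI number provided: no → false
  NOT shipment insured: yes → false
  contains lithium batteries: yes → true
  export license on file: yes → true
  declared value ≤ 33166 USD: 16753 ≤ 33166 is true
Combine:
[1.1.1] false OR true = true
[1.1] NOT true = false
[1.2] true → false = false
[1.3] false AND true = false
[1.4.1] true AND true AND true = true
[1.4] NOT true = false
[1] false OR false OR false OR false = false
[root] NOT false = true
Overall: true → cleared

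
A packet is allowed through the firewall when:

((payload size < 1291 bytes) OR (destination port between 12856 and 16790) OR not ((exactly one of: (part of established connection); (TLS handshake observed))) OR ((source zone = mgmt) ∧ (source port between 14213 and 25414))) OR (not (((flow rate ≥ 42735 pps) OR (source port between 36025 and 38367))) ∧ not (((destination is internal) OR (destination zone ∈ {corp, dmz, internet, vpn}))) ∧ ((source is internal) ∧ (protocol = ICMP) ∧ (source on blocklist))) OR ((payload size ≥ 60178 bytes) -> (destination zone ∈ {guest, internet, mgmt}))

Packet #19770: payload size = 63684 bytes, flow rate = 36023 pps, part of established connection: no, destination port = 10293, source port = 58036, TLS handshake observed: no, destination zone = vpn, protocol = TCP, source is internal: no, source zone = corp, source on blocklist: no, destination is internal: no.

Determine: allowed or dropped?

Allowed

Atomic conditions:
  payload size < 1291 bytes: 63684 < 1291 is false
  destination port between 12856 and 16790: 10293 in [12856, 16790] is false
  part of established connection: no → false
  TLS handshake observed: no → false
  source zone = mgmt: corp == mgmt is false
  source port between 14213 and 25414: 58036 in [14213, 25414] is false
  flow rate ≥ 42735 pps: 36023 ≥ 42735 is false
  source port between 36025 and 38367: 58036 in [36025, 38367] is false
  destination is internal: no → false
  destination zone ∈ {corp, dmz, internet, vpn}: vpn is in the set → true
  source is internal: no → false
  protocol = ICMP: TCP == ICMP is false
  source on blocklist: no → false
  payload size ≥ 60178 bytes: 63684 ≥ 60178 is true
  destination zone ∈ {guest, internet, mgmt}: vpn is not in the set → false
Combine:
[1.3.1] exactly-one(false, false) = false
[1.3] NOT false = true
[1.4] false AND false = false
[1] false OR false OR true OR false = true
[2.1.1] false OR false = false
[2.1] NOT false = true
[2.2.1] false OR true = true
[2.2] NOT true = false
[2.3] false AND false AND false = false
[2] true AND false AND false = false
[3] true → false = false
[root] true OR false OR false = true
Overall: true → allowed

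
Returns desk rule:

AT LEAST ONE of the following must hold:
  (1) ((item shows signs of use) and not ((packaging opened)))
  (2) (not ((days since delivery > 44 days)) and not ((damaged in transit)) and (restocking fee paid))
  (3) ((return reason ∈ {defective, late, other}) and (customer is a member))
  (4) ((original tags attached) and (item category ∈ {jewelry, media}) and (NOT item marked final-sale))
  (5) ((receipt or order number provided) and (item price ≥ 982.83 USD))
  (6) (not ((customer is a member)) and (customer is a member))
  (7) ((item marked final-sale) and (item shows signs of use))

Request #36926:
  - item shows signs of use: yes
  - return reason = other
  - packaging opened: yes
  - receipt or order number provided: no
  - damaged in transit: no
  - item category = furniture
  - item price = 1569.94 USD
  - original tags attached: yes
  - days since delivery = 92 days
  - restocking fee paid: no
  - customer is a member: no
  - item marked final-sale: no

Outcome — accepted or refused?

Refused

Atomic conditions:
  item shows signs of use: yes → true
  packaging opened: yes → true
  days since delivery > 44 days: 92 > 44 is true
  damaged in transit: no → false
  restocking fee paid: no → false
  return reason ∈ {defective, late, other}: other is in the set → true
  customer is a member: no → false
  original tags attached: yes → true
  item category ∈ {jewelry, media}: furniture is not in the set → false
  NOT item marked final-sale: no → true
  receipt or order number provided: no → false
  item price ≥ 982.83 USD: 1569.94 ≥ 982.83 is true
  item marked final-sale: no → false
Combine:
[1.2] NOT true = false
[1] true AND false = false
[2.1] NOT true = false
[2.2] NOT false = true
[2] false AND true AND false = false
[3] true AND false = false
[4] true AND false AND true = false
[5] false AND true = false
[6.1] NOT false = true
[6] true AND false = false
[7] false AND true = false
[root] false OR false OR false OR false OR false OR false OR false = false
Overall: false → refused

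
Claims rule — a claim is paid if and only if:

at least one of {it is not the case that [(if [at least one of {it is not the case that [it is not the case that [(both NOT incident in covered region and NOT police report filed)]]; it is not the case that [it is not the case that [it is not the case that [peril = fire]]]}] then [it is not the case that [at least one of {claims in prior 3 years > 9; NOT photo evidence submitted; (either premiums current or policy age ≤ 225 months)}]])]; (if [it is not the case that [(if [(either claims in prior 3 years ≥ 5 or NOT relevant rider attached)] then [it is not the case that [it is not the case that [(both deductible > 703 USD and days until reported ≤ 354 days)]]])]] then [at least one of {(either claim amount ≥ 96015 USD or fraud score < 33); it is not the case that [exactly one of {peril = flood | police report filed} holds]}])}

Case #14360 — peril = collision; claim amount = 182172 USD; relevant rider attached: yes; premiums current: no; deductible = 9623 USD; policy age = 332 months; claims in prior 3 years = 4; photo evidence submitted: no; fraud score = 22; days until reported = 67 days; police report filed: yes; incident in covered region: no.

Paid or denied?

Atomic conditions:
  NOT incident in covered region: no → true
  NOT police report filed: yes → false
  peril = fire: collision == fire is false
  claims in prior 3 years > 9: 4 > 9 is false
  NOT photo evidence submitted: no → true
  premiums current: no → false
  policy age ≤ 225 months: 332 ≤ 225 is false
  claims in prior 3 years ≥ 5: 4 ≥ 5 is false
  NOT relevant rider attached: yes → false
  deductible > 703 USD: 9623 > 703 is true
  days until reported ≤ 354 days: 67 ≤ 354 is true
  claim amount ≥ 96015 USD: 182172 ≥ 96015 is true
  fraud score < 33: 22 < 33 is true
  peril = flood: collision == flood is false
  police report filed: yes → true
Combine:
[1.1.1.1.1.1] true AND false = false
[1.1.1.1.1] NOT false = true
[1.1.1.1] NOT true = false
[1.1.1.2.1.1] NOT false = true
[1.1.1.2.1] NOT true = false
[1.1.1.2] NOT false = true
[1.1.1] false OR true = true
[1.1.2.1.3] false OR false = false
[1.1.2.1] false OR true OR false = true
[1.1.2] NOT true = false
[1.1] true → false = false
[1] NOT false = true
[2.1.1.1] false OR false = false
[2.1.1.2.1.1] true AND true = true
[2.1.1.2.1] NOT true = false
[2.1.1.2] NOT false = true
[2.1.1] false → true (antecedent false ⇒ implication holds) = true
[2.1] NOT true = false
[2.2.1] true OR true = true
[2.2.2.1] exactly-one(false, true) = true
[2.2.2] NOT true = false
[2.2] true OR false = true
[2] false → true (antecedent false ⇒ implication holds) = true
[root] true OR true = true
Overall: true → paid

Paid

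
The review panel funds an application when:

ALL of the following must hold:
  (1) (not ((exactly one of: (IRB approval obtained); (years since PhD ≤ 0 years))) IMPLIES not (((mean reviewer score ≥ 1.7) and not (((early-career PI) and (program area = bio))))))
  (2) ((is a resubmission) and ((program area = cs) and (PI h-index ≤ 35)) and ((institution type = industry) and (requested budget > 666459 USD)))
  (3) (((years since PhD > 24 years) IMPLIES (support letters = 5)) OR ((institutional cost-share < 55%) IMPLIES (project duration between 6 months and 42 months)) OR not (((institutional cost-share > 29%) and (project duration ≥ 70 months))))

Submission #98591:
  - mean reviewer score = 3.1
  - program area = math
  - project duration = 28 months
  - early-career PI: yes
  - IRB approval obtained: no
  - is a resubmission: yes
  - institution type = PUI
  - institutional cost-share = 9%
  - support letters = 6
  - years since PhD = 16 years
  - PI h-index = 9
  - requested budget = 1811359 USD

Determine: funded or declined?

Atomic conditions:
  IRB approval obtained: no → false
  years since PhD ≤ 0 years: 16 ≤ 0 is false
  mean reviewer score ≥ 1.7: 3.1 ≥ 1.7 is true
  early-career PI: yes → true
  program area = bio: math == bio is false
  is a resubmission: yes → true
  program area = cs: math == cs is false
  PI h-index ≤ 35: 9 ≤ 35 is true
  institution type = industry: PUI == industry is false
  requested budget > 666459 USD: 1811359 > 666459 is true
  years since PhD > 24 years: 16 > 24 is false
  support letters = 5: 6 == 5 is false
  institutional cost-share < 55%: 9 < 55 is true
  project duration between 6 months and 42 months: 28 in [6, 42] is true
  institutional cost-share > 29%: 9 > 29 is false
  project duration ≥ 70 months: 28 ≥ 70 is false
Combine:
[1.1.1] exactly-one(false, false) = false
[1.1] NOT false = true
[1.2.1.2.1] true AND false = false
[1.2.1.2] NOT false = true
[1.2.1] true AND true = true
[1.2] NOT true = false
[1] true → false = false
[2.2] false AND true = false
[2.3] false AND true = false
[2] true AND false AND false = false
[3.1] false → false (antecedent false ⇒ implication holds) = true
[3.2] true → true = true
[3.3.1] false AND false = false
[3.3] NOT false = true
[3] true OR true OR true = true
[root] false AND false AND true = false
Overall: false → declined

Declined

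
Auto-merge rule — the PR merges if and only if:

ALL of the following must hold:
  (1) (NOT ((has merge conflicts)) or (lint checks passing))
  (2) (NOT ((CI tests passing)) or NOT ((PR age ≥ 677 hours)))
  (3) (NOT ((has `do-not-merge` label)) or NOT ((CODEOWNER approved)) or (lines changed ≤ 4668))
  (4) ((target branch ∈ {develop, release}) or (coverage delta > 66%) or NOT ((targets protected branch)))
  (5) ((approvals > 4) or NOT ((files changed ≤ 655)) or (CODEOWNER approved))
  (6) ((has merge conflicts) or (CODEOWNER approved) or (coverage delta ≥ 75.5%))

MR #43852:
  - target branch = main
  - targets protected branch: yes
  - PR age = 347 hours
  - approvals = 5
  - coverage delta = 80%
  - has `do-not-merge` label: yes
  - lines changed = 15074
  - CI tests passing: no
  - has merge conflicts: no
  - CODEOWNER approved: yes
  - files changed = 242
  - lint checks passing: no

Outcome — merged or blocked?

Atomic conditions:
  has merge conflicts: no → false
  lint checks passing: no → false
  CI tests passing: no → false
  PR age ≥ 677 hours: 347 ≥ 677 is false
  has `do-not-merge` label: yes → true
  CODEOWNER approved: yes → true
  lines changed ≤ 4668: 15074 ≤ 4668 is false
  target branch ∈ {develop, release}: main is not in the set → false
  coverage delta > 66%: 80 > 66 is true
  targets protected branch: yes → true
  approvals > 4: 5 > 4 is true
  files changed ≤ 655: 242 ≤ 655 is true
  coverage delta ≥ 75.5%: 80 ≥ 75.5 is true
Combine:
[1.1] NOT false = true
[1] true OR false = true
[2.1] NOT false = true
[2.2] NOT false = true
[2] true OR true = true
[3.1] NOT true = false
[3.2] NOT true = false
[3] false OR false OR false = false
[4.3] NOT true = false
[4] false OR true OR false = true
[5.2] NOT true = false
[5] true OR false OR true = true
[6] false OR true OR true = true
[root] true AND true AND false AND true AND true AND true = false
Overall: false → blocked

Blocked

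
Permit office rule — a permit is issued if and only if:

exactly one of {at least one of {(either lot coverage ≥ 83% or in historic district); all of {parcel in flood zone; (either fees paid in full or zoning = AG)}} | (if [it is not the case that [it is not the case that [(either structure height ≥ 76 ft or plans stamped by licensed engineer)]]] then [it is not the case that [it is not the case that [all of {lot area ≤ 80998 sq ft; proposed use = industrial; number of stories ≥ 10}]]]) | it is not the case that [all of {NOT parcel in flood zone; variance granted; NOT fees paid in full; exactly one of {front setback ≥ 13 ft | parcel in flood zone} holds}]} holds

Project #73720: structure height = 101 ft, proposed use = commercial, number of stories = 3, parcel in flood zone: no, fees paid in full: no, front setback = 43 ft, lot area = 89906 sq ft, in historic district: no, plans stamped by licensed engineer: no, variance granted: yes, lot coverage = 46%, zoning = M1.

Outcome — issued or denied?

Atomic conditions:
  lot coverage ≥ 83%: 46 ≥ 83 is false
  in historic district: no → false
  parcel in flood zone: no → false
  fees paid in full: no → false
  zoning = AG: M1 == AG is false
  structure height ≥ 76 ft: 101 ≥ 76 is true
  plans stamped by licensed engineer: no → false
  lot area ≤ 80998 sq ft: 89906 ≤ 80998 is false
  proposed use = industrial: commercial == industrial is false
  number of stories ≥ 10: 3 ≥ 10 is false
  NOT parcel in flood zone: no → true
  variance granted: yes → true
  NOT fees paid in full: no → true
  front setback ≥ 13 ft: 43 ≥ 13 is true
Combine:
[1.1] false OR false = false
[1.2.2] false OR false = false
[1.2] false AND false = false
[1] false OR false = false
[2.1.1.1] true OR false = true
[2.1.1] NOT true = false
[2.1] NOT false = true
[2.2.1.1] false AND false AND false = false
[2.2.1] NOT false = true
[2.2] NOT true = false
[2] true → false = false
[3.1.4] exactly-one(true, false) = true
[3.1] true AND true AND true AND true = true
[3] NOT true = false
[root] exactly-one(false, false, false) = false
Overall: false → denied

Denied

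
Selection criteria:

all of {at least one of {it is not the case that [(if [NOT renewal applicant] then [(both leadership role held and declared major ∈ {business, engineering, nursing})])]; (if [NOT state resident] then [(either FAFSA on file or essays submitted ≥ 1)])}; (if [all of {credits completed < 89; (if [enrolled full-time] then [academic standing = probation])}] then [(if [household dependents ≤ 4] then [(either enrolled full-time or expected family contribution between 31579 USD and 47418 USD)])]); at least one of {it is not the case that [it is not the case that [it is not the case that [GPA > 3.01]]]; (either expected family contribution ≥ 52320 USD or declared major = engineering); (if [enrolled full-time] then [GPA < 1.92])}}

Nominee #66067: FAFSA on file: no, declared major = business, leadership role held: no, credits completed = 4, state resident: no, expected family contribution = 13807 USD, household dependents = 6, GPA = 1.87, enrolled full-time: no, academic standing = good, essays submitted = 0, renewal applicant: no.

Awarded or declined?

Awarded

Atomic conditions:
  NOT renewal applicant: no → true
  leadership role held: no → false
  declared major ∈ {business, engineering, nursing}: business is in the set → true
  NOT state resident: no → true
  FAFSA on file: no → false
  essays submitted ≥ 1: 0 ≥ 1 is false
  credits completed < 89: 4 < 89 is true
  enrolled full-time: no → false
  academic standing = probation: good == probation is false
  household dependents ≤ 4: 6 ≤ 4 is false
  expected family contribution between 31579 USD and 47418 USD: 13807 in [31579, 47418] is false
  GPA > 3.01: 1.87 > 3.01 is false
  expected family contribution ≥ 52320 USD: 13807 ≥ 52320 is false
  declared major = engineering: business == engineering is false
  GPA < 1.92: 1.87 < 1.92 is true
Combine:
[1.1.1.2] false AND true = false
[1.1.1] true → false = false
[1.1] NOT false = true
[1.2.2] false OR false = false
[1.2] true → false = false
[1] true OR false = true
[2.1.2] false → false (antecedent false ⇒ implication holds) = true
[2.1] true AND true = true
[2.2.2] false OR false = false
[2.2] false → false (antecedent false ⇒ implication holds) = true
[2] true → true = true
[3.1.1.1] NOT false = true
[3.1.1] NOT true = false
[3.1] NOT false = true
[3.2] false OR false = false
[3.3] false → true (antecedent false ⇒ implication holds) = true
[3] true OR false OR true = true
[root] true AND true AND true = true
Overall: true → awarded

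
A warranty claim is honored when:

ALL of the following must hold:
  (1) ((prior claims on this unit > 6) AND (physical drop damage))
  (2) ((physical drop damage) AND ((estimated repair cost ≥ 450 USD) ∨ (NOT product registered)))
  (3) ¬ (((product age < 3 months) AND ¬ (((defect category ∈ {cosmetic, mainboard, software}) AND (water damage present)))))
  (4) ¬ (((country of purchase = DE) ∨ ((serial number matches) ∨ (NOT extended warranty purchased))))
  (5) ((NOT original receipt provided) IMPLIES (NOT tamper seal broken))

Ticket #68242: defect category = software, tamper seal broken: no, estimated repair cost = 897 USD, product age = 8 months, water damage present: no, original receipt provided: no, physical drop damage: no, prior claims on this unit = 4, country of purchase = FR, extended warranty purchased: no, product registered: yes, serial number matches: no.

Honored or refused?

Refused

Atomic conditions:
  prior claims on this unit > 6: 4 > 6 is false
  physical drop damage: no → false
  estimated repair cost ≥ 450 USD: 897 ≥ 450 is true
  NOT product registered: yes → false
  product age < 3 months: 8 < 3 is false
  defect category ∈ {cosmetic, mainboard, software}: software is in the set → true
  water damage present: no → false
  country of purchase = DE: FR == DE is false
  serial number matches: no → false
  NOT extended warranty purchased: no → true
  NOT original receipt provided: no → true
  NOT tamper seal broken: no → true
Combine:
[1] false AND false = false
[2.2] true OR false = true
[2] false AND true = false
[3.1.2.1] true AND false = false
[3.1.2] NOT false = true
[3.1] false AND true = false
[3] NOT false = true
[4.1.2] false OR true = true
[4.1] false OR true = true
[4] NOT true = false
[5] true → true = true
[root] false AND false AND true AND false AND true = false
Overall: false → refused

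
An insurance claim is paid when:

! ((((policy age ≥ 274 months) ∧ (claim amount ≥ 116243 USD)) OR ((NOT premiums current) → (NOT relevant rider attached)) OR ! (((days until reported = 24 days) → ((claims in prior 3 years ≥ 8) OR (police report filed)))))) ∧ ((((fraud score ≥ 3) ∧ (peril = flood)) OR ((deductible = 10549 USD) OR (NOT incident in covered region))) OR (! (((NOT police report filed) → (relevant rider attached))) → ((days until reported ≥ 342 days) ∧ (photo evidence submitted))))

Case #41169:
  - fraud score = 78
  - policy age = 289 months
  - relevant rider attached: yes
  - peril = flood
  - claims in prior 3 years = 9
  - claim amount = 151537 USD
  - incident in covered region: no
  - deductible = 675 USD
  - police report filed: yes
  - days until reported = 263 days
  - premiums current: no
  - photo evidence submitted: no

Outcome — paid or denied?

Denied

Atomic conditions:
  policy age ≥ 274 months: 289 ≥ 274 is true
  claim amount ≥ 116243 USD: 151537 ≥ 116243 is true
  NOT premiums current: no → true
  NOT relevant rider attached: yes → false
  days until reported = 24 days: 263 == 24 is false
  claims in prior 3 years ≥ 8: 9 ≥ 8 is true
  police report filed: yes → true
  fraud score ≥ 3: 78 ≥ 3 is true
  peril = flood: flood == flood is true
  deductible = 10549 USD: 675 == 10549 is false
  NOT incident in covered region: no → true
  NOT police report filed: yes → false
  relevant rider attached: yes → true
  days until reported ≥ 342 days: 263 ≥ 342 is false
  photo evidence submitted: no → false
Combine:
[1.1.1] true AND true = true
[1.1.2] true → false = false
[1.1.3.1.2] true OR true = true
[1.1.3.1] false → true (antecedent false ⇒ implication holds) = true
[1.1.3] NOT true = false
[1.1] true OR false OR false = true
[1] NOT true = false
[2.1.1] true AND true = true
[2.1.2] false OR true = true
[2.1] true OR true = true
[2.2.1.1] false → true (antecedent false ⇒ implication holds) = true
[2.2.1] NOT true = false
[2.2.2] false AND false = false
[2.2] false → false (antecedent false ⇒ implication holds) = true
[2] true OR true = true
[root] false AND true = false
Overall: false → denied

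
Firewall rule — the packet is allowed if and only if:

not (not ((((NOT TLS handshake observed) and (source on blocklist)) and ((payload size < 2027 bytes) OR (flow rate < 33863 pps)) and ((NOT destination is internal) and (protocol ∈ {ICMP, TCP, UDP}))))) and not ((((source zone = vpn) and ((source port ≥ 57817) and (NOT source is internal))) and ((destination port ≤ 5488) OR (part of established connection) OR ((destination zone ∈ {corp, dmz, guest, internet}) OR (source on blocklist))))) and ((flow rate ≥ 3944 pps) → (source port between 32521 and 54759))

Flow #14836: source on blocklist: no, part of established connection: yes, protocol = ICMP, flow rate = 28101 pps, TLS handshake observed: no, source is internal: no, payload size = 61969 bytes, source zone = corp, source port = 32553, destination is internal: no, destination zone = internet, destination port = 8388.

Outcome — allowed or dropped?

Dropped

Atomic conditions:
  NOT TLS handshake observed: no → true
  source on blocklist: no → false
  payload size < 2027 bytes: 61969 < 2027 is false
  flow rate < 33863 pps: 28101 < 33863 is true
  NOT destination is internal: no → true
  protocol ∈ {ICMP, TCP, UDP}: ICMP is in the set → true
  source zone = vpn: corp == vpn is false
  source port ≥ 57817: 32553 ≥ 57817 is false
  NOT source is internal: no → true
  destination port ≤ 5488: 8388 ≤ 5488 is false
  part of established connection: yes → true
  destination zone ∈ {corp, dmz, guest, internet}: internet is in the set → true
  flow rate ≥ 3944 pps: 28101 ≥ 3944 is true
  source port between 32521 and 54759: 32553 in [32521, 54759] is true
Combine:
[1.1.1.1] true AND false = false
[1.1.1.2] false OR true = true
[1.1.1.3] true AND true = true
[1.1.1] false AND true AND true = false
[1.1] NOT false = true
[1] NOT true = false
[2.1.1.2] false AND true = false
[2.1.1] false AND false = false
[2.1.2.3] true OR false = true
[2.1.2] false OR true OR true = true
[2.1] false AND true = false
[2] NOT false = true
[3] true → true = true
[root] false AND true AND true = false
Overall: false → dropped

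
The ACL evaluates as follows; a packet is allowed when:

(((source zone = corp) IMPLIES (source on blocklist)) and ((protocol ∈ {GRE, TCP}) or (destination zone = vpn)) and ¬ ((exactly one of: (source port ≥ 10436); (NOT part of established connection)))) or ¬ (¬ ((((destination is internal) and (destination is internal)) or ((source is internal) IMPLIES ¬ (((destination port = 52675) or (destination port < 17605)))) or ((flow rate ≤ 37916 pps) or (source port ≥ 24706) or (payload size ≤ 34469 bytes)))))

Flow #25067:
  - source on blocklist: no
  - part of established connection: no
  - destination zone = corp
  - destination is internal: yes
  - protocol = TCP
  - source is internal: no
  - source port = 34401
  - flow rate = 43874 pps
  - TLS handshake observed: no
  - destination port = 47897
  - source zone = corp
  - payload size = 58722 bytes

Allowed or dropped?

Allowed

Atomic conditions:
  source zone = corp: corp == corp is true
  source on blocklist: no → false
  protocol ∈ {GRE, TCP}: TCP is in the set → true
  destination zone = vpn: corp == vpn is false
  source port ≥ 10436: 34401 ≥ 10436 is true
  NOT part of established connection: no → true
  destination is internal: yes → true
  source is internal: no → false
  destination port = 52675: 47897 == 52675 is false
  destination port < 17605: 47897 < 17605 is false
  flow rate ≤ 37916 pps: 43874 ≤ 37916 is false
  source port ≥ 24706: 34401 ≥ 24706 is true
  payload size ≤ 34469 bytes: 58722 ≤ 34469 is false
Combine:
[1.1] true → false = false
[1.2] true OR false = true
[1.3.1] exactly-one(true, true) = false
[1.3] NOT false = true
[1] false AND true AND true = false
[2.1.1.1] true AND true = true
[2.1.1.2.2.1] false OR false = false
[2.1.1.2.2] NOT false = true
[2.1.1.2] false → true (antecedent false ⇒ implication holds) = true
[2.1.1.3] false OR true OR false = true
[2.1.1] true OR true OR true = true
[2.1] NOT true = false
[2] NOT false = true
[root] false OR true = true
Overall: true → allowed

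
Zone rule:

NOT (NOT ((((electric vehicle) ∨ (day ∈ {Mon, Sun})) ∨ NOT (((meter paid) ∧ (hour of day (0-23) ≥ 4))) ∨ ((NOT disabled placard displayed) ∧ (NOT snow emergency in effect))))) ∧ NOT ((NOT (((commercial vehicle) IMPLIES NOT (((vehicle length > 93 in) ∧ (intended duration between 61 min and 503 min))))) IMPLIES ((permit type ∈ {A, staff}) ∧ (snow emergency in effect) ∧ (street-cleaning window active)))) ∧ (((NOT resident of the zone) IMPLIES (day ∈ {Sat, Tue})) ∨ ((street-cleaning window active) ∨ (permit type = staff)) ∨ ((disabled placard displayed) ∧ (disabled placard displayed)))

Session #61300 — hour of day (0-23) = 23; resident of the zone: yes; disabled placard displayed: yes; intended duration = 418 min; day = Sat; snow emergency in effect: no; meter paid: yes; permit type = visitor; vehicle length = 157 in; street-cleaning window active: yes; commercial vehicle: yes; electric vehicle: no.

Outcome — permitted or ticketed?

Ticketed

Atomic conditions:
  electric vehicle: no → false
  day ∈ {Mon, Sun}: Sat is not in the set → false
  meter paid: yes → true
  hour of day (0-23) ≥ 4: 23 ≥ 4 is true
  NOT disabled placard displayed: yes → false
  NOT snow emergency in effect: no → true
  commercial vehicle: yes → true
  vehicle length > 93 in: 157 > 93 is true
  intended duration between 61 min and 503 min: 418 in [61, 503] is true
  permit type ∈ {A, staff}: visitor is not in the set → false
  snow emergency in effect: no → false
  street-cleaning window active: yes → true
  NOT resident of the zone: yes → false
  day ∈ {Sat, Tue}: Sat is in the set → true
  permit type = staff: visitor == staff is false
  disabled placard displayed: yes → true
Combine:
[1.1.1.1] false OR false = false
[1.1.1.2.1] true AND true = true
[1.1.1.2] NOT true = false
[1.1.1.3] false AND true = false
[1.1.1] false OR false OR false = false
[1.1] NOT false = true
[1] NOT true = false
[2.1.1.1.2.1] true AND true = true
[2.1.1.1.2] NOT true = false
[2.1.1.1] true → false = false
[2.1.1] NOT false = true
[2.1.2] false AND false AND true = false
[2.1] true → false = false
[2] NOT false = true
[3.1] false → true (antecedent false ⇒ implication holds) = true
[3.2] true OR false = true
[3.3] true AND true = true
[3] true OR true OR true = true
[root] false AND true AND true = false
Overall: false → ticketed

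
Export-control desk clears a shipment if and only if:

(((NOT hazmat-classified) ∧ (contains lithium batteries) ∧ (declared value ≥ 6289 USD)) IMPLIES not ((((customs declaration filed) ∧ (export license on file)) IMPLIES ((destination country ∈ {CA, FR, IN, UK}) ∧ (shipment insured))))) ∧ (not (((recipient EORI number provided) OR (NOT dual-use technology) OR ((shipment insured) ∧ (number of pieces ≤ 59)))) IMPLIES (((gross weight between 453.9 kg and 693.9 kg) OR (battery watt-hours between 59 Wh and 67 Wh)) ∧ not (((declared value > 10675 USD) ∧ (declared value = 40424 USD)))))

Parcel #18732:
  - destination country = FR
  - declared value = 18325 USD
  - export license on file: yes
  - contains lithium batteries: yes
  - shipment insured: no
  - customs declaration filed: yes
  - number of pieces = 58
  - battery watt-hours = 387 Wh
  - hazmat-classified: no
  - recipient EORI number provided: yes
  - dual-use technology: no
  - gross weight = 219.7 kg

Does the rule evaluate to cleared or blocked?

Cleared

Atomic conditions:
  NOT hazmat-classified: no → true
  contains lithium batteries: yes → true
  declared value ≥ 6289 USD: 18325 ≥ 6289 is true
  customs declaration filed: yes → true
  export license on file: yes → true
  destination country ∈ {CA, FR, IN, UK}: FR is in the set → true
  shipment insured: no → false
  recipient EORI number provided: yes → true
  NOT dual-use technology: no → true
  number of pieces ≤ 59: 58 ≤ 59 is true
  gross weight between 453.9 kg and 693.9 kg: 219.7 in [453.9, 693.9] is false
  battery watt-hours between 59 Wh and 67 Wh: 387 in [59, 67] is false
  declared value > 10675 USD: 18325 > 10675 is true
  declared value = 40424 USD: 18325 == 40424 is false
Combine:
[1.1] true AND true AND true = true
[1.2.1.1] true AND true = true
[1.2.1.2] true AND false = false
[1.2.1] true → false = false
[1.2] NOT false = true
[1] true → true = true
[2.1.1.3] false AND true = false
[2.1.1] true OR true OR false = true
[2.1] NOT true = false
[2.2.1] false OR false = false
[2.2.2.1] true AND false = false
[2.2.2] NOT false = true
[2.2] false AND true = false
[2] false → false (antecedent false ⇒ implication holds) = true
[root] true AND true = true
Overall: true → cleared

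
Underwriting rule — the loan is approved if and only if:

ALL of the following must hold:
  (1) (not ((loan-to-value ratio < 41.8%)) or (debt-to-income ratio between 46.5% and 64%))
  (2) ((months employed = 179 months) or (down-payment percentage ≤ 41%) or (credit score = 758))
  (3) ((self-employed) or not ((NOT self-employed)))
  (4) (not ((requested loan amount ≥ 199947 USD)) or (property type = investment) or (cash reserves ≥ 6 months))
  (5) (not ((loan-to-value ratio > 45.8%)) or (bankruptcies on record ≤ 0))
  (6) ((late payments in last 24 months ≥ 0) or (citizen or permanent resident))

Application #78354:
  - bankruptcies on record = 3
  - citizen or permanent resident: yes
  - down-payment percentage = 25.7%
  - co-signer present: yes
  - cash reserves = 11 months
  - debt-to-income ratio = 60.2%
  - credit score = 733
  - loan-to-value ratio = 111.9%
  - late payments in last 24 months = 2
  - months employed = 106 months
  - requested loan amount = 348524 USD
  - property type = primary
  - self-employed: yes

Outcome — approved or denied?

Denied

Atomic conditions:
  loan-to-value ratio < 41.8%: 111.9 < 41.8 is false
  debt-to-income ratio between 46.5% and 64%: 60.2 in [46.5, 64] is true
  months employed = 179 months: 106 == 179 is false
  down-payment percentage ≤ 41%: 25.7 ≤ 41 is true
  credit score = 758: 733 == 758 is false
  self-employed: yes → true
  NOT self-employed: yes → false
  requested loan amount ≥ 199947 USD: 348524 ≥ 199947 is true
  property type = investment: primary == investment is false
  cash reserves ≥ 6 months: 11 ≥ 6 is true
  loan-to-value ratio > 45.8%: 111.9 > 45.8 is true
  bankruptcies on record ≤ 0: 3 ≤ 0 is false
  late payments in last 24 months ≥ 0: 2 ≥ 0 is true
  citizen or permanent resident: yes → true
Combine:
[1.1] NOT false = true
[1] true OR true = true
[2] false OR true OR false = true
[3.2] NOT false = true
[3] true OR true = true
[4.1] NOT true = false
[4] false OR false OR true = true
[5.1] NOT true = false
[5] false OR false = false
[6] true OR true = true
[root] true AND true AND true AND true AND false AND true = false
Overall: false → denied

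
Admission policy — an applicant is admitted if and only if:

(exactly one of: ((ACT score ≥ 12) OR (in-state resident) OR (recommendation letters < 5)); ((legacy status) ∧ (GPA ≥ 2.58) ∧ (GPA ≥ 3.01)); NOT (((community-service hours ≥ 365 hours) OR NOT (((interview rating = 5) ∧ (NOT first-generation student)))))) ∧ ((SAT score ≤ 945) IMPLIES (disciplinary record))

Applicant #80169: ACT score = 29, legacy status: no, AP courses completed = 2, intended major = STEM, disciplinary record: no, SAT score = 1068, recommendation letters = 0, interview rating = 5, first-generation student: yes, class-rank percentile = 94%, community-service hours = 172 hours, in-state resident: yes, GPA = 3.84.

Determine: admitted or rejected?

Admitted

Atomic conditions:
  ACT score ≥ 12: 29 ≥ 12 is true
  in-state resident: yes → true
  recommendation letters < 5: 0 < 5 is true
  legacy status: no → false
  GPA ≥ 2.58: 3.84 ≥ 2.58 is true
  GPA ≥ 3.01: 3.84 ≥ 3.01 is true
  community-service hours ≥ 365 hours: 172 ≥ 365 is false
  interview rating = 5: 5 == 5 is true
  NOT first-generation student: yes → false
  SAT score ≤ 945: 1068 ≤ 945 is false
  disciplinary record: no → false
Combine:
[1.1] true OR true OR true = true
[1.2] false AND true AND true = false
[1.3.1.2.1] true AND false = false
[1.3.1.2] NOT false = true
[1.3.1] false OR true = true
[1.3] NOT true = false
[1] exactly-one(true, false, false) = true
[2] false → false (antecedent false ⇒ implication holds) = true
[root] true AND true = true
Overall: true → admitted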